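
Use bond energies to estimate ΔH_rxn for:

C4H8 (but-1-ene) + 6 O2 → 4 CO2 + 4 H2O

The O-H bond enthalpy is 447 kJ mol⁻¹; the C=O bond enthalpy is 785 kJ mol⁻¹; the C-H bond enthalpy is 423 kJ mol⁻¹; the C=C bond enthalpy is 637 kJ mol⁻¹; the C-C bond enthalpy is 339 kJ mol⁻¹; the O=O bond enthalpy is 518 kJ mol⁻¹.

Bonds broken (reactants):
  C-C: 2 × 339 = 678
  C-H: 8 × 423 = 3384
  C=C: 1 × 637 = 637
  O=O: 6 × 518 = 3108
  Σ(broken) = 7807 kJ
Bonds formed (products):
  C=O: 8 × 785 = 6280
  O-H: 8 × 447 = 3576
  Σ(formed) = 9856 kJ
ΔH = Σ(broken) − Σ(formed) = 7807 − 9856 = −2049 kJ

ΔH ≈ −2049 kJ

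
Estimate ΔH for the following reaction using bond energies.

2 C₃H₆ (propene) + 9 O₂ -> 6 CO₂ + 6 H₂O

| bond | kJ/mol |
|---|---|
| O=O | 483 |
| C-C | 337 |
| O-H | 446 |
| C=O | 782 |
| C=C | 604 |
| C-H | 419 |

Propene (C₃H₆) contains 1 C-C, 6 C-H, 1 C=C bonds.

Bonds broken (reactants):
  C-C: 2 × 337 = 674
  C-H: 12 × 419 = 5028
  C=C: 2 × 604 = 1208
  O=O: 9 × 483 = 4347
  Σ(broken) = 11257 kJ
Bonds formed (products):
  C=O: 12 × 782 = 9384
  O-H: 12 × 446 = 5352
  Σ(formed) = 14736 kJ
ΔH = Σ(broken) − Σ(formed) = 11257 − 14736 = −3479 kJ

ΔH ≈ −3479 kJ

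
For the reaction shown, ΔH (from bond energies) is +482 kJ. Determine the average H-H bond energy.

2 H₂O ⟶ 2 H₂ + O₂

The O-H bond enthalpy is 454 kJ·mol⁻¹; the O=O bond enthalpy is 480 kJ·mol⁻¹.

Let D be the H-H bond energy.
Σ(broken) = 4×454 = 1816
Σ(formed) = 2×D + 1×480 = 480 + 2D
ΔH = Σ(broken) − Σ(formed) = (1816) − (480 + 2D) = +1336 − 2D
Setting this equal to +482 kJ gives 2D = 854, so D = 427 kJ/mol.

D(H-H) ≈ 427 kJ/mol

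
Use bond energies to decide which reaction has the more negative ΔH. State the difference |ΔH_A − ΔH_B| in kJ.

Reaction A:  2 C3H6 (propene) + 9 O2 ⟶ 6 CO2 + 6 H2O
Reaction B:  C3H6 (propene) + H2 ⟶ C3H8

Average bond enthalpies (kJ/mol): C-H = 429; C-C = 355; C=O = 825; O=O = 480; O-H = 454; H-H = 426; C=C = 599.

Reaction A, by 3784 kJ

Reaction A:
  Bonds broken (reactants):
    C-C: 2 × 355 = 710
    C-H: 12 × 429 = 5148
    C=C: 2 × 599 = 1198
    O=O: 9 × 480 = 4320
    Σ(broken) = 11376 kJ
  Bonds formed (products):
    C=O: 12 × 825 = 9900
    O-H: 12 × 454 = 5448
    Σ(formed) = 15348 kJ
  ΔH_A = 11376 − 15348 = −3972 kJ
Reaction B:
  Bonds broken (reactants):
    C-C: 1 × 355 = 355
    C-H: 6 × 429 = 2574
    C=C: 1 × 599 = 599
    H-H: 1 × 426 = 426
    Σ(broken) = 3954 kJ
  Bonds formed (products):
    C-C: 2 × 355 = 710
    C-H: 8 × 429 = 3432
    Σ(formed) = 4142 kJ
  ΔH_B = 3954 − 4142 = −188 kJ
ΔH_A − ΔH_B = −3784 kJ, so reaction A has the more negative ΔH; |ΔH_A − ΔH_B| = 3784 kJ.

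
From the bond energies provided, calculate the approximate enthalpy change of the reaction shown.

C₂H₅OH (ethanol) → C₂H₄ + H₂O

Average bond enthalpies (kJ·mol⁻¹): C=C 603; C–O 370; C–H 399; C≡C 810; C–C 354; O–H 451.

ΔH ≈ +69 kJ

Bonds broken (reactants):
  C–C: 1 × 354 = 354
  C–H: 5 × 399 = 1995
  C–O: 1 × 370 = 370
  O–H: 1 × 451 = 451
  Σ(broken) = 3170 kJ
Bonds formed (products):
  C–H: 4 × 399 = 1596
  C=C: 1 × 603 = 603
  O–H: 2 × 451 = 902
  Σ(formed) = 3101 kJ
ΔH = Σ(broken) − Σ(formed) = 3170 − 3101 = +69 kJ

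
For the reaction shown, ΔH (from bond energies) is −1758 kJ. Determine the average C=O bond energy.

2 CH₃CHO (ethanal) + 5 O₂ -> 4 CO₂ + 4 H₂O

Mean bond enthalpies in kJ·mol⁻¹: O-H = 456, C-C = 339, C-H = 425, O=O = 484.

D(C=O) ≈ 768 kJ/mol

Let D be the C=O bond energy.
Σ(broken) = 2×339 + 8×425 + 2×D + 5×484 = 6498 + 2D
Σ(formed) = 8×D + 8×456 = 3648 + 8D
ΔH = Σ(broken) − Σ(formed) = (6498 + 2D) − (3648 + 8D) = +2850 − 6D
Setting this equal to −1758 kJ gives 6D = 4608, so D = 768 kJ/mol.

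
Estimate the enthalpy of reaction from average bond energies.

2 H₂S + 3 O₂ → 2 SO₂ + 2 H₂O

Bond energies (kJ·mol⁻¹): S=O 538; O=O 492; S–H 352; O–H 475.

ΔH ≈ −1168 kJ

Bonds broken (reactants):
  O=O: 3 × 492 = 1476
  S–H: 4 × 352 = 1408
  Σ(broken) = 2884 kJ
Bonds formed (products):
  O–H: 4 × 475 = 1900
  S=O: 4 × 538 = 2152
  Σ(formed) = 4052 kJ
ΔH = Σ(broken) − Σ(formed) = 2884 − 4052 = −1168 kJ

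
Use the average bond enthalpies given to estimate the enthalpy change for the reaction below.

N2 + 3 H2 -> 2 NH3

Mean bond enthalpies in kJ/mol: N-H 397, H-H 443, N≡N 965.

Bonds broken (reactants):
  H-H: 3 × 443 = 1329
  N≡N: 1 × 965 = 965
  Σ(broken) = 2294 kJ
Bonds formed (products):
  N-H: 6 × 397 = 2382
  Σ(formed) = 2382 kJ
ΔH = Σ(broken) − Σ(formed) = 2294 − 2382 = −88 kJ

ΔH ≈ −88 kJ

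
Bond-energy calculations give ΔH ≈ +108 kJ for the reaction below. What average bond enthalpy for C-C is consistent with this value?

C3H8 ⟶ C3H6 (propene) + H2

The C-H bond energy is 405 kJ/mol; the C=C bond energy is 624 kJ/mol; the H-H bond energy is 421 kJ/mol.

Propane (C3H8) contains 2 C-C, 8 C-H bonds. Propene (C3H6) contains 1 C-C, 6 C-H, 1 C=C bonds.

D(C-C) ≈ 343 kJ/mol

Let D be the C-C bond energy.
Σ(broken) = 2×D + 8×405 = 3240 + 2D
Σ(formed) = 1×D + 6×405 + 1×624 + 1×421 = 3475 + D
ΔH = Σ(broken) − Σ(formed) = (3240 + 2D) − (3475 + D) = −235 + D
Setting this equal to +108 kJ gives D = 343 kJ/mol.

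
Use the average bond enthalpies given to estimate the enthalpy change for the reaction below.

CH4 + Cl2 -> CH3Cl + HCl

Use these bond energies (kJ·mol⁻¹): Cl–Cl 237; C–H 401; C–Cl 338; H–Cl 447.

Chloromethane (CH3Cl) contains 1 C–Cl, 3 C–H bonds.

ΔH ≈ −147 kJ

Bonds broken (reactants):
  C–H: 4 × 401 = 1604
  Cl–Cl: 1 × 237 = 237
  Σ(broken) = 1841 kJ
Bonds formed (products):
  C–Cl: 1 × 338 = 338
  C–H: 3 × 401 = 1203
  H–Cl: 1 × 447 = 447
  Σ(formed) = 1988 kJ
ΔH = Σ(broken) − Σ(formed) = 1841 − 1988 = −147 kJ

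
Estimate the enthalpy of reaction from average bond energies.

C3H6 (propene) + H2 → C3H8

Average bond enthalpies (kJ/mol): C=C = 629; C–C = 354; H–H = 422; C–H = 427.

ΔH ≈ −157 kJ

Bonds broken (reactants):
  C–C: 1 × 354 = 354
  C–H: 6 × 427 = 2562
  C=C: 1 × 629 = 629
  H–H: 1 × 422 = 422
  Σ(broken) = 3967 kJ
Bonds formed (products):
  C–C: 2 × 354 = 708
  C–H: 8 × 427 = 3416
  Σ(formed) = 4124 kJ
ΔH = Σ(broken) − Σ(formed) = 3967 − 4124 = −157 kJ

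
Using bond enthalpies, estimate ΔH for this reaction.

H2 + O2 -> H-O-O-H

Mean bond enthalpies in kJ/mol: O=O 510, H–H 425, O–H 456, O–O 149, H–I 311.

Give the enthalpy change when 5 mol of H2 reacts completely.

Bonds broken (reactants):
  H–H: 1 × 425 = 425
  O=O: 1 × 510 = 510
  Σ(broken) = 935 kJ
Bonds formed (products):
  O–H: 2 × 456 = 912
  O–O: 1 × 149 = 149
  Σ(formed) = 1061 kJ
ΔH = Σ(broken) − Σ(formed) = 935 − 1061 = −126 kJ
For 5× the reaction as written: 5 × (−126) = −630 kJ

ΔH = −630 kJ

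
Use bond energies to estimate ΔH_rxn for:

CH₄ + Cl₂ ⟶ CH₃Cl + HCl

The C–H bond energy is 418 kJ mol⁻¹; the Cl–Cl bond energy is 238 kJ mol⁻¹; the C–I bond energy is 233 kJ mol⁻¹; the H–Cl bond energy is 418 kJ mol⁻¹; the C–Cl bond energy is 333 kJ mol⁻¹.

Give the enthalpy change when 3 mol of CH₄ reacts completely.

Bonds broken (reactants):
  C–H: 4 × 418 = 1672
  Cl–Cl: 1 × 238 = 238
  Σ(broken) = 1910 kJ
Bonds formed (products):
  C–Cl: 1 × 333 = 333
  C–H: 3 × 418 = 1254
  H–Cl: 1 × 418 = 418
  Σ(formed) = 2005 kJ
ΔH = Σ(broken) − Σ(formed) = 1910 − 2005 = −95 kJ
For 3× the reaction as written: 3 × (−95) = −285 kJ

ΔH = −285 kJ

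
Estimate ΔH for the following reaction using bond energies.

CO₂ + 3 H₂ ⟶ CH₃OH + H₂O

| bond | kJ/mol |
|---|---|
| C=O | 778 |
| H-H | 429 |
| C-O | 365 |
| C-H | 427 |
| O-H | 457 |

Bonds broken (reactants):
  C=O: 2 × 778 = 1556
  H-H: 3 × 429 = 1287
  Σ(broken) = 2843 kJ
Bonds formed (products):
  C-H: 3 × 427 = 1281
  C-O: 1 × 365 = 365
  O-H: 3 × 457 = 1371
  Σ(formed) = 3017 kJ
ΔH = Σ(broken) − Σ(formed) = 2843 − 3017 = −174 kJ

ΔH ≈ −174 kJ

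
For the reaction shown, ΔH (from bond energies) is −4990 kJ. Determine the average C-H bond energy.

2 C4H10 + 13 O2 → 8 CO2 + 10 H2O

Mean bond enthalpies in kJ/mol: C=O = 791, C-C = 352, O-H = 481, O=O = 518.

Let D be the C-H bond energy.
Σ(broken) = 6×352 + 20×D + 13×518 = 8846 + 20D
Σ(formed) = 16×791 + 20×481 = 22276
ΔH = Σ(broken) − Σ(formed) = (8846 + 20D) − (22276) = −13430 + 20D
Setting this equal to −4990 kJ gives 20D = 8440, so D = 422 kJ/mol.

D(C-H) ≈ 422 kJ/mol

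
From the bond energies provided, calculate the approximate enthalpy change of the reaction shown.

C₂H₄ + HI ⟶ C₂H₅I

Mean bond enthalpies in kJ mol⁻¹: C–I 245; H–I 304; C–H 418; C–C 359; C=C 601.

ΔH ≈ −117 kJ

Bonds broken (reactants):
  C–H: 4 × 418 = 1672
  C=C: 1 × 601 = 601
  H–I: 1 × 304 = 304
  Σ(broken) = 2577 kJ
Bonds formed (products):
  C–C: 1 × 359 = 359
  C–H: 5 × 418 = 2090
  C–I: 1 × 245 = 245
  Σ(formed) = 2694 kJ
ΔH = Σ(broken) − Σ(formed) = 2577 − 2694 = −117 kJ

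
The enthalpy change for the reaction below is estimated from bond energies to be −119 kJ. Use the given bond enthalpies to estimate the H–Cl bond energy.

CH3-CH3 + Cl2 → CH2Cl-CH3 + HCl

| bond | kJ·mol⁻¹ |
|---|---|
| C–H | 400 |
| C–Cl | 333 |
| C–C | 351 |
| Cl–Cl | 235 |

D(H–Cl) ≈ 421 kJ/mol

Let D be the H–Cl bond energy.
Σ(broken) = 1×351 + 6×400 + 1×235 = 2986
Σ(formed) = 1×351 + 1×333 + 5×400 + 1×D = 2684 + D
ΔH = Σ(broken) − Σ(formed) = (2986) − (2684 + D) = +302 − D
Setting this equal to −119 kJ gives D = 421 kJ/mol.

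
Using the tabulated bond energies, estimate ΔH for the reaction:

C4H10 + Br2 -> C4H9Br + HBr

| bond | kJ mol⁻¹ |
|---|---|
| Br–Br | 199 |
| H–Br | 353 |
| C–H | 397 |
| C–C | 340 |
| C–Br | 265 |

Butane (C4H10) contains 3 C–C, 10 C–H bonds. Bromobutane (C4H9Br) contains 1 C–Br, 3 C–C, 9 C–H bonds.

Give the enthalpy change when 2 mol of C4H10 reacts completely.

ΔH = −44 kJ

Bonds broken (reactants):
  Br–Br: 1 × 199 = 199
  C–C: 3 × 340 = 1020
  C–H: 10 × 397 = 3970
  Σ(broken) = 5189 kJ
Bonds formed (products):
  C–Br: 1 × 265 = 265
  C–C: 3 × 340 = 1020
  C–H: 9 × 397 = 3573
  H–Br: 1 × 353 = 353
  Σ(formed) = 5211 kJ
ΔH = Σ(broken) − Σ(formed) = 5189 − 5211 = −22 kJ
For 2× the reaction as written: 2 × (−22) = −44 kJ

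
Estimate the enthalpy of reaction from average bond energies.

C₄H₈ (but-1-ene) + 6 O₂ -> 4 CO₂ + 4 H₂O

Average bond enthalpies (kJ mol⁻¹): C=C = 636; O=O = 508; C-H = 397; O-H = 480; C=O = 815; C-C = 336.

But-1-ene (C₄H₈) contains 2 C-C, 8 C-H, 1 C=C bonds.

Bonds broken (reactants):
  C-C: 2 × 336 = 672
  C-H: 8 × 397 = 3176
  C=C: 1 × 636 = 636
  O=O: 6 × 508 = 3048
  Σ(broken) = 7532 kJ
Bonds formed (products):
  C=O: 8 × 815 = 6520
  O-H: 8 × 480 = 3840
  Σ(formed) = 10360 kJ
ΔH = Σ(broken) − Σ(formed) = 7532 − 10360 = −2828 kJ

ΔH ≈ −2828 kJ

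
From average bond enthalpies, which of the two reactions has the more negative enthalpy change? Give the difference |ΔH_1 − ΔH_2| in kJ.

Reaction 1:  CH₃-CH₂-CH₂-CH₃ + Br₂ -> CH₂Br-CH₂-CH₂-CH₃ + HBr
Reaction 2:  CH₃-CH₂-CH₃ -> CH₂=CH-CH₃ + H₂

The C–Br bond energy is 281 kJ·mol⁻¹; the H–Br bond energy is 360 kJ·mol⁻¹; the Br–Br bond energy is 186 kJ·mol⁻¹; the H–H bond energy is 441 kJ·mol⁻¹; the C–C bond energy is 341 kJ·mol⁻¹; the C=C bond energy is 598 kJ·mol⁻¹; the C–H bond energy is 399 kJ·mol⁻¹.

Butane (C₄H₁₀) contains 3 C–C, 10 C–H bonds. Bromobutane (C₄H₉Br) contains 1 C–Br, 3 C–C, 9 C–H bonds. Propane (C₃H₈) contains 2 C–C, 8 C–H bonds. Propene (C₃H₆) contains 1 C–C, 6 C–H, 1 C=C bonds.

Reaction 1, by 156 kJ

Reaction 1:
  Bonds broken (reactants):
    Br–Br: 1 × 186 = 186
    C–C: 3 × 341 = 1023
    C–H: 10 × 399 = 3990
    Σ(broken) = 5199 kJ
  Bonds formed (products):
    C–Br: 1 × 281 = 281
    C–C: 3 × 341 = 1023
    C–H: 9 × 399 = 3591
    H–Br: 1 × 360 = 360
    Σ(formed) = 5255 kJ
  ΔH_1 = 5199 − 5255 = −56 kJ
Reaction 2:
  Bonds broken (reactants):
    C–C: 2 × 341 = 682
    C–H: 8 × 399 = 3192
    Σ(broken) = 3874 kJ
  Bonds formed (products):
    C–C: 1 × 341 = 341
    C–H: 6 × 399 = 2394
    C=C: 1 × 598 = 598
    H–H: 1 × 441 = 441
    Σ(formed) = 3774 kJ
  ΔH_2 = 3874 − 3774 = +100 kJ
ΔH_1 − ΔH_2 = −156 kJ, so reaction 1 has the more negative ΔH; |ΔH_1 − ΔH_2| = 156 kJ.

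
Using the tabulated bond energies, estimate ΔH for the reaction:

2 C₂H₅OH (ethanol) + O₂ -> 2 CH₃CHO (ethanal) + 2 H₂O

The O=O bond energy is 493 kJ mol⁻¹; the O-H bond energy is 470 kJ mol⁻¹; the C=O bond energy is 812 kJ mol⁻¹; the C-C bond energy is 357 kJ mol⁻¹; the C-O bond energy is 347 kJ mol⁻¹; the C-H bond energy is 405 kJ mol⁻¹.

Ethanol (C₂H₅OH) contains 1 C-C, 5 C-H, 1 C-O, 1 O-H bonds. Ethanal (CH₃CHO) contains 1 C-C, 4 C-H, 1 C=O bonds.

Bonds broken (reactants):
  C-C: 2 × 357 = 714
  C-H: 10 × 405 = 4050
  C-O: 2 × 347 = 694
  O-H: 2 × 470 = 940
  O=O: 1 × 493 = 493
  Σ(broken) = 6891 kJ
Bonds formed (products):
  C-C: 2 × 357 = 714
  C-H: 8 × 405 = 3240
  C=O: 2 × 812 = 1624
  O-H: 4 × 470 = 1880
  Σ(formed) = 7458 kJ
ΔH = Σ(broken) − Σ(formed) = 6891 − 7458 = −567 kJ

ΔH ≈ −567 kJ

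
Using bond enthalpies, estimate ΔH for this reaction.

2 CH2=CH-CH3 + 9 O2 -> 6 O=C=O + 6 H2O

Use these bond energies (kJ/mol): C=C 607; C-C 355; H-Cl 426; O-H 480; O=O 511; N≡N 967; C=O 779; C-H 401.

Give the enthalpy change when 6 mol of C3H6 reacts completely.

Bonds broken (reactants):
  C-C: 2 × 355 = 710
  C-H: 12 × 401 = 4812
  C=C: 2 × 607 = 1214
  O=O: 9 × 511 = 4599
  Σ(broken) = 11335 kJ
Bonds formed (products):
  C=O: 12 × 779 = 9348
  O-H: 12 × 480 = 5760
  Σ(formed) = 15108 kJ
ΔH = Σ(broken) − Σ(formed) = 11335 − 15108 = −3773 kJ
For 3× the reaction as written: 3 × (−3773) = −11319 kJ

ΔH = −11319 kJ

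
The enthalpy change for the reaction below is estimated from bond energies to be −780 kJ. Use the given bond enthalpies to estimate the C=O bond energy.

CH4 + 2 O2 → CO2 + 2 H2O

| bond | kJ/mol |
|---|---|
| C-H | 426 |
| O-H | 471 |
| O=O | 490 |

Let D be the C=O bond energy.
Σ(broken) = 4×426 + 2×490 = 2684
Σ(formed) = 2×D + 4×471 = 1884 + 2D
ΔH = Σ(broken) − Σ(formed) = (2684) − (1884 + 2D) = +800 − 2D
Setting this equal to −780 kJ gives 2D = 1580, so D = 790 kJ/mol.

D(C=O) ≈ 790 kJ/mol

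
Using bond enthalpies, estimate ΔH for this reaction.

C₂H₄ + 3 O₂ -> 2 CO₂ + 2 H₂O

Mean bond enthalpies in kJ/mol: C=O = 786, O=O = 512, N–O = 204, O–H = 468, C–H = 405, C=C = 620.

Bonds broken (reactants):
  C–H: 4 × 405 = 1620
  C=C: 1 × 620 = 620
  O=O: 3 × 512 = 1536
  Σ(broken) = 3776 kJ
Bonds formed (products):
  C=O: 4 × 786 = 3144
  O–H: 4 × 468 = 1872
  Σ(formed) = 5016 kJ
ΔH = Σ(broken) − Σ(formed) = 3776 − 5016 = −1240 kJ

ΔH ≈ −1240 kJ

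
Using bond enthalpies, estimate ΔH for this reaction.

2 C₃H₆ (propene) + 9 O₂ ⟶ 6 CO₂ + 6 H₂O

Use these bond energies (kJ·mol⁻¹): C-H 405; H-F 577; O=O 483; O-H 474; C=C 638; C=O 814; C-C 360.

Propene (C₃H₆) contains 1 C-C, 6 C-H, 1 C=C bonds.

Bonds broken (reactants):
  C-C: 2 × 360 = 720
  C-H: 12 × 405 = 4860
  C=C: 2 × 638 = 1276
  O=O: 9 × 483 = 4347
  Σ(broken) = 11203 kJ
Bonds formed (products):
  C=O: 12 × 814 = 9768
  O-H: 12 × 474 = 5688
  Σ(formed) = 15456 kJ
ΔH = Σ(broken) − Σ(formed) = 11203 − 15456 = −4253 kJ

ΔH ≈ −4253 kJ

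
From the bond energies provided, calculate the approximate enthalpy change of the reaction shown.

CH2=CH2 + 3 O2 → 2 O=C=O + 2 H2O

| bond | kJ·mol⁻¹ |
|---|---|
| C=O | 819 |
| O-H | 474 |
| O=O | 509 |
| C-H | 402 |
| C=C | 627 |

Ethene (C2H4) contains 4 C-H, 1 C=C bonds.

ΔH ≈ −1410 kJ

Bonds broken (reactants):
  C-H: 4 × 402 = 1608
  C=C: 1 × 627 = 627
  O=O: 3 × 509 = 1527
  Σ(broken) = 3762 kJ
Bonds formed (products):
  C=O: 4 × 819 = 3276
  O-H: 4 × 474 = 1896
  Σ(formed) = 5172 kJ
ΔH = Σ(broken) − Σ(formed) = 3762 − 5172 = −1410 kJ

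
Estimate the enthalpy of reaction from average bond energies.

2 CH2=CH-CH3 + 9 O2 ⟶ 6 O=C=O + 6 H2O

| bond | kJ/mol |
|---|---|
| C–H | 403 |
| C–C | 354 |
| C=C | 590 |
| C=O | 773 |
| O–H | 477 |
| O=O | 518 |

Bonds broken (reactants):
  C–C: 2 × 354 = 708
  C–H: 12 × 403 = 4836
  C=C: 2 × 590 = 1180
  O=O: 9 × 518 = 4662
  Σ(broken) = 11386 kJ
Bonds formed (products):
  C=O: 12 × 773 = 9276
  O–H: 12 × 477 = 5724
  Σ(formed) = 15000 kJ
ΔH = Σ(broken) − Σ(formed) = 11386 − 15000 = −3614 kJ

ΔH ≈ −3614 kJ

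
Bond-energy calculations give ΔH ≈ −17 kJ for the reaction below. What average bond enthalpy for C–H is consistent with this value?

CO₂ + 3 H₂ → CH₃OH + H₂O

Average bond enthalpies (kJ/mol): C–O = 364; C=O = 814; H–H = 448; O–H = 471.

D(C–H) ≈ 404 kJ/mol

Let D be the C–H bond energy.
Σ(broken) = 2×814 + 3×448 = 2972
Σ(formed) = 3×D + 1×364 + 3×471 = 1777 + 3D
ΔH = Σ(broken) − Σ(formed) = (2972) − (1777 + 3D) = +1195 − 3D
Setting this equal to −17 kJ gives 3D = 1212, so D = 404 kJ/mol.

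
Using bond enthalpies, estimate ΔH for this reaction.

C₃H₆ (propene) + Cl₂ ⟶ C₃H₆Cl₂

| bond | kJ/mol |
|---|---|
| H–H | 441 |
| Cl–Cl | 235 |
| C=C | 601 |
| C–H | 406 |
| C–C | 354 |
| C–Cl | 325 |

Bonds broken (reactants):
  C–C: 1 × 354 = 354
  C–H: 6 × 406 = 2436
  C=C: 1 × 601 = 601
  Cl–Cl: 1 × 235 = 235
  Σ(broken) = 3626 kJ
Bonds formed (products):
  C–C: 2 × 354 = 708
  C–Cl: 2 × 325 = 650
  C–H: 6 × 406 = 2436
  Σ(formed) = 3794 kJ
ΔH = Σ(broken) − Σ(formed) = 3626 − 3794 = −168 kJ

ΔH ≈ −168 kJ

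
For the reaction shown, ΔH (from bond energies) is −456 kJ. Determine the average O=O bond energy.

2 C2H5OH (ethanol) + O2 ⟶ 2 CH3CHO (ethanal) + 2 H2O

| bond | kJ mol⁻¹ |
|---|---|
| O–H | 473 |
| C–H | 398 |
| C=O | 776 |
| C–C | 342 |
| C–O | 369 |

D(O=O) ≈ 508 kJ/mol

Let D be the O=O bond energy.
Σ(broken) = 2×342 + 10×398 + 2×369 + 2×473 + 1×D = 6348 + D
Σ(formed) = 2×342 + 8×398 + 2×776 + 4×473 = 7312
ΔH = Σ(broken) − Σ(formed) = (6348 + D) − (7312) = −964 + D
Setting this equal to −456 kJ gives D = 508 kJ/mol.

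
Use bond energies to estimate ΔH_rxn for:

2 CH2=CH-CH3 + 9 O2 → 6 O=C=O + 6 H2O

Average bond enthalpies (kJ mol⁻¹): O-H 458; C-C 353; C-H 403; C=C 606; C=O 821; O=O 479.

Bonds broken (reactants):
  C-C: 2 × 353 = 706
  C-H: 12 × 403 = 4836
  C=C: 2 × 606 = 1212
  O=O: 9 × 479 = 4311
  Σ(broken) = 11065 kJ
Bonds formed (products):
  C=O: 12 × 821 = 9852
  O-H: 12 × 458 = 5496
  Σ(formed) = 15348 kJ
ΔH = Σ(broken) − Σ(formed) = 11065 − 15348 = −4283 kJ

ΔH ≈ −4283 kJ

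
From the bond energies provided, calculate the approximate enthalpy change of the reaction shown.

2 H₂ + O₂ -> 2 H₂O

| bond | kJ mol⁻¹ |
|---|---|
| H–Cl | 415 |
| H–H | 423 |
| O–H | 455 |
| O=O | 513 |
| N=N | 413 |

Bonds broken (reactants):
  H–H: 2 × 423 = 846
  O=O: 1 × 513 = 513
  Σ(broken) = 1359 kJ
Bonds formed (products):
  O–H: 4 × 455 = 1820
  Σ(formed) = 1820 kJ
ΔH = Σ(broken) − Σ(formed) = 1359 − 1820 = −461 kJ

ΔH ≈ −461 kJ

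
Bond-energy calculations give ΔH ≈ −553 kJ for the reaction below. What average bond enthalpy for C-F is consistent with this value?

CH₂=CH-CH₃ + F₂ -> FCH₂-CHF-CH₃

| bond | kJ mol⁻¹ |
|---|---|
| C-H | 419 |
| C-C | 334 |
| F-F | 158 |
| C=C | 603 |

Let D be the C-F bond energy.
Σ(broken) = 1×334 + 6×419 + 1×603 + 1×158 = 3609
Σ(formed) = 2×334 + 2×D + 6×419 = 3182 + 2D
ΔH = Σ(broken) − Σ(formed) = (3609) − (3182 + 2D) = +427 − 2D
Setting this equal to −553 kJ gives 2D = 980, so D = 490 kJ/mol.

D(C-F) ≈ 490 kJ/mol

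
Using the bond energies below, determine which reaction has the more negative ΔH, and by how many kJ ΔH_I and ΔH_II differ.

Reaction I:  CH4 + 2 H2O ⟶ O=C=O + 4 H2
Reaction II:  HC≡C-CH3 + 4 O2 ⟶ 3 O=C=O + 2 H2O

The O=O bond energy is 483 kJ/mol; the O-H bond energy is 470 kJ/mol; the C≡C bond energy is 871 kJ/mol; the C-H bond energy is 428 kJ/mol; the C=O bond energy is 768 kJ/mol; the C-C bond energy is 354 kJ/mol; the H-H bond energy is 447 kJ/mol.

Reaction I:
  Bonds broken (reactants):
    C-H: 4 × 428 = 1712
    O-H: 4 × 470 = 1880
    Σ(broken) = 3592 kJ
  Bonds formed (products):
    C=O: 2 × 768 = 1536
    H-H: 4 × 447 = 1788
    Σ(formed) = 3324 kJ
  ΔH_I = 3592 − 3324 = +268 kJ
Reaction II:
  Bonds broken (reactants):
    C≡C: 1 × 871 = 871
    C-C: 1 × 354 = 354
    C-H: 4 × 428 = 1712
    O=O: 4 × 483 = 1932
    Σ(broken) = 4869 kJ
  Bonds formed (products):
    C=O: 6 × 768 = 4608
    O-H: 4 × 470 = 1880
    Σ(formed) = 6488 kJ
  ΔH_II = 4869 − 6488 = −1619 kJ
ΔH_I − ΔH_II = +1887 kJ, so reaction II has the more negative ΔH; |ΔH_I − ΔH_II| = 1887 kJ.

Reaction II, by 1887 kJ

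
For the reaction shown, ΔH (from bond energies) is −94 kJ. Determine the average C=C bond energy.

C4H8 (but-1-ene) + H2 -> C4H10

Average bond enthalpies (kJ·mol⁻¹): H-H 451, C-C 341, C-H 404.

D(C=C) ≈ 604 kJ/mol

Let D be the C=C bond energy.
Σ(broken) = 2×341 + 8×404 + 1×D + 1×451 = 4365 + D
Σ(formed) = 3×341 + 10×404 = 5063
ΔH = Σ(broken) − Σ(formed) = (4365 + D) − (5063) = −698 + D
Setting this equal to −94 kJ gives D = 604 kJ/mol.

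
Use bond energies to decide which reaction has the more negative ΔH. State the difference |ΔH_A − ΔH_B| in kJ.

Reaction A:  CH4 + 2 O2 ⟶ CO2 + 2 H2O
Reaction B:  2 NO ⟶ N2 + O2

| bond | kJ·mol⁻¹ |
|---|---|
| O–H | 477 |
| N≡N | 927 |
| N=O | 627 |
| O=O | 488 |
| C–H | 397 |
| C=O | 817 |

Reaction A, by 817 kJ

Reaction A:
  Bonds broken (reactants):
    C–H: 4 × 397 = 1588
    O=O: 2 × 488 = 976
    Σ(broken) = 2564 kJ
  Bonds formed (products):
    C=O: 2 × 817 = 1634
    O–H: 4 × 477 = 1908
    Σ(formed) = 3542 kJ
  ΔH_A = 2564 − 3542 = −978 kJ
Reaction B:
  Bonds broken (reactants):
    N=O: 2 × 627 = 1254
    Σ(broken) = 1254 kJ
  Bonds formed (products):
    N≡N: 1 × 927 = 927
    O=O: 1 × 488 = 488
    Σ(formed) = 1415 kJ
  ΔH_B = 1254 − 1415 = −161 kJ
ΔH_A − ΔH_B = −817 kJ, so reaction A has the more negative ΔH; |ΔH_A − ΔH_B| = 817 kJ.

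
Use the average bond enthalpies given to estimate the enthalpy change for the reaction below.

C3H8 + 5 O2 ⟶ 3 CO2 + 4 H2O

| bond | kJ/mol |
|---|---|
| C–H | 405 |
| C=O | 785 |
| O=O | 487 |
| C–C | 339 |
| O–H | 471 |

ΔH ≈ −2125 kJ

Bonds broken (reactants):
  C–C: 2 × 339 = 678
  C–H: 8 × 405 = 3240
  O=O: 5 × 487 = 2435
  Σ(broken) = 6353 kJ
Bonds formed (products):
  C=O: 6 × 785 = 4710
  O–H: 8 × 471 = 3768
  Σ(formed) = 8478 kJ
ΔH = Σ(broken) − Σ(formed) = 6353 − 8478 = −2125 kJ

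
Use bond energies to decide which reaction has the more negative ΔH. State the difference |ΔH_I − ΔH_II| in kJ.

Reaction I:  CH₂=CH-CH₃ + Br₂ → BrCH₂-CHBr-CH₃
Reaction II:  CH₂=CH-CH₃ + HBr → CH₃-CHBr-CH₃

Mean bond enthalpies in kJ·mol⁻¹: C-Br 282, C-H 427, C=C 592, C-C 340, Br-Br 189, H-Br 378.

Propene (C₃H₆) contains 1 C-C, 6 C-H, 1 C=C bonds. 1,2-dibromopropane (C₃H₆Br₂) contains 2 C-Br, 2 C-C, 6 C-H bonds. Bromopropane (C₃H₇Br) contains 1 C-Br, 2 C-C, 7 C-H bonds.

Reaction I:
  Bonds broken (reactants):
    Br-Br: 1 × 189 = 189
    C-C: 1 × 340 = 340
    C-H: 6 × 427 = 2562
    C=C: 1 × 592 = 592
    Σ(broken) = 3683 kJ
  Bonds formed (products):
    C-Br: 2 × 282 = 564
    C-C: 2 × 340 = 680
    C-H: 6 × 427 = 2562
    Σ(formed) = 3806 kJ
  ΔH_I = 3683 − 3806 = −123 kJ
Reaction II:
  Bonds broken (reactants):
    C-C: 1 × 340 = 340
    C-H: 6 × 427 = 2562
    C=C: 1 × 592 = 592
    H-Br: 1 × 378 = 378
    Σ(broken) = 3872 kJ
  Bonds formed (products):
    C-Br: 1 × 282 = 282
    C-C: 2 × 340 = 680
    C-H: 7 × 427 = 2989
    Σ(formed) = 3951 kJ
  ΔH_II = 3872 − 3951 = −79 kJ
ΔH_I − ΔH_II = −44 kJ, so reaction I has the more negative ΔH; |ΔH_I − ΔH_II| = 44 kJ.

Reaction I, by 44 kJ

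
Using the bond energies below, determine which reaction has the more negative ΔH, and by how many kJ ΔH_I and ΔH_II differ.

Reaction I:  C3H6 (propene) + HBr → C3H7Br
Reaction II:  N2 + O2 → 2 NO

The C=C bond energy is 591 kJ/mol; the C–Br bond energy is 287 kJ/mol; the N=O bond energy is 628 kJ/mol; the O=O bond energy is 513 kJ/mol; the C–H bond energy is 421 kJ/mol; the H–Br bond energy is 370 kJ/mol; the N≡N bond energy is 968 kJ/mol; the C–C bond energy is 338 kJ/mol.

Reaction I, by 310 kJ

Reaction I:
  Bonds broken (reactants):
    C–C: 1 × 338 = 338
    C–H: 6 × 421 = 2526
    C=C: 1 × 591 = 591
    H–Br: 1 × 370 = 370
    Σ(broken) = 3825 kJ
  Bonds formed (products):
    C–Br: 1 × 287 = 287
    C–C: 2 × 338 = 676
    C–H: 7 × 421 = 2947
    Σ(formed) = 3910 kJ
  ΔH_I = 3825 − 3910 = −85 kJ
Reaction II:
  Bonds broken (reactants):
    N≡N: 1 × 968 = 968
    O=O: 1 × 513 = 513
    Σ(broken) = 1481 kJ
  Bonds formed (products):
    N=O: 2 × 628 = 1256
    Σ(formed) = 1256 kJ
  ΔH_II = 1481 − 1256 = +225 kJ
ΔH_I − ΔH_II = −310 kJ, so reaction I has the more negative ΔH; |ΔH_I − ΔH_II| = 310 kJ.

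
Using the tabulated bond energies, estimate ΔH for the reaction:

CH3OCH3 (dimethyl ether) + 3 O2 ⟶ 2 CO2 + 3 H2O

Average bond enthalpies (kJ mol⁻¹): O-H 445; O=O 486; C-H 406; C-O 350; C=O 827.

ΔH ≈ −1384 kJ

Bonds broken (reactants):
  C-H: 6 × 406 = 2436
  C-O: 2 × 350 = 700
  O=O: 3 × 486 = 1458
  Σ(broken) = 4594 kJ
Bonds formed (products):
  C=O: 4 × 827 = 3308
  O-H: 6 × 445 = 2670
  Σ(formed) = 5978 kJ
ΔH = Σ(broken) − Σ(formed) = 4594 − 5978 = −1384 kJ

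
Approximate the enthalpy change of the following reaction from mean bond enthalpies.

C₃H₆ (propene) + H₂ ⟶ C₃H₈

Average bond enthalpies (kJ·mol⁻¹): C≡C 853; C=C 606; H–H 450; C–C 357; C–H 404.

ΔH ≈ −109 kJ

Bonds broken (reactants):
  C–C: 1 × 357 = 357
  C–H: 6 × 404 = 2424
  C=C: 1 × 606 = 606
  H–H: 1 × 450 = 450
  Σ(broken) = 3837 kJ
Bonds formed (products):
  C–C: 2 × 357 = 714
  C–H: 8 × 404 = 3232
  Σ(formed) = 3946 kJ
ΔH = Σ(broken) − Σ(formed) = 3837 − 3946 = −109 kJ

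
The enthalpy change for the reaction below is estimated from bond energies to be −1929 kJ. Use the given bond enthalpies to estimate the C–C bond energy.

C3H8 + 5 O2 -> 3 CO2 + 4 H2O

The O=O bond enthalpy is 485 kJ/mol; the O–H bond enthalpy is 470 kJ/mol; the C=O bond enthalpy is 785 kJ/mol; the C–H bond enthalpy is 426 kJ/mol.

D(C–C) ≈ 354 kJ/mol

Let D be the C–C bond energy.
Σ(broken) = 2×D + 8×426 + 5×485 = 5833 + 2D
Σ(formed) = 6×785 + 8×470 = 8470
ΔH = Σ(broken) − Σ(formed) = (5833 + 2D) − (8470) = −2637 + 2D
Setting this equal to −1929 kJ gives 2D = 708, so D = 354 kJ/mol.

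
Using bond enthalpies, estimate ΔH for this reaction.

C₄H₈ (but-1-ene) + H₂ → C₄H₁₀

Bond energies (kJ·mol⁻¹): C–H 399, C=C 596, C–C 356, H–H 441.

Bonds broken (reactants):
  C–C: 2 × 356 = 712
  C–H: 8 × 399 = 3192
  C=C: 1 × 596 = 596
  H–H: 1 × 441 = 441
  Σ(broken) = 4941 kJ
Bonds formed (products):
  C–C: 3 × 356 = 1068
  C–H: 10 × 399 = 3990
  Σ(formed) = 5058 kJ
ΔH = Σ(broken) − Σ(formed) = 4941 − 5058 = −117 kJ

ΔH ≈ −117 kJ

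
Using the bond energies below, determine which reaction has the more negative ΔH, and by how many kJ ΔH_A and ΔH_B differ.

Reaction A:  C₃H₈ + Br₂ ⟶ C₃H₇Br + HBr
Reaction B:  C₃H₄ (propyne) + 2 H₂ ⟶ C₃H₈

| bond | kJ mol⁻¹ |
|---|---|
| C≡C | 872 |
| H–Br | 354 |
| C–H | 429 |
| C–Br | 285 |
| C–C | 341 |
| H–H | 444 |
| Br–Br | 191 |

Reaction B, by 278 kJ

Reaction A:
  Bonds broken (reactants):
    Br–Br: 1 × 191 = 191
    C–C: 2 × 341 = 682
    C–H: 8 × 429 = 3432
    Σ(broken) = 4305 kJ
  Bonds formed (products):
    C–Br: 1 × 285 = 285
    C–C: 2 × 341 = 682
    C–H: 7 × 429 = 3003
    H–Br: 1 × 354 = 354
    Σ(formed) = 4324 kJ
  ΔH_A = 4305 − 4324 = −19 kJ
Reaction B:
  Bonds broken (reactants):
    C≡C: 1 × 872 = 872
    C–C: 1 × 341 = 341
    C–H: 4 × 429 = 1716
    H–H: 2 × 444 = 888
    Σ(broken) = 3817 kJ
  Bonds formed (products):
    C–C: 2 × 341 = 682
    C–H: 8 × 429 = 3432
    Σ(formed) = 4114 kJ
  ΔH_B = 3817 − 4114 = −297 kJ
ΔH_A − ΔH_B = +278 kJ, so reaction B has the more negative ΔH; |ΔH_A − ΔH_B| = 278 kJ.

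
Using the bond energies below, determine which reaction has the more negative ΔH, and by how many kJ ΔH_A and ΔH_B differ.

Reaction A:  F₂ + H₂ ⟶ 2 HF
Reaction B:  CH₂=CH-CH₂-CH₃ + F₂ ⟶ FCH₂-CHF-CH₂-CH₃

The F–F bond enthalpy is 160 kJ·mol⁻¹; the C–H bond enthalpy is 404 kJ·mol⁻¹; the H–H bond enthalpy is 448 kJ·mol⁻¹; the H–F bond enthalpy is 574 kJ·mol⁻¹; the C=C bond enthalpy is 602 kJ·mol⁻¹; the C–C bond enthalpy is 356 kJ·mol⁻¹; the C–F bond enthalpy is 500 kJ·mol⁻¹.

Reaction A:
  Bonds broken (reactants):
    F–F: 1 × 160 = 160
    H–H: 1 × 448 = 448
    Σ(broken) = 608 kJ
  Bonds formed (products):
    H–F: 2 × 574 = 1148
    Σ(formed) = 1148 kJ
  ΔH_A = 608 − 1148 = −540 kJ
Reaction B:
  Bonds broken (reactants):
    C–C: 2 × 356 = 712
    C–H: 8 × 404 = 3232
    C=C: 1 × 602 = 602
    F–F: 1 × 160 = 160
    Σ(broken) = 4706 kJ
  Bonds formed (products):
    C–C: 3 × 356 = 1068
    C–F: 2 × 500 = 1000
    C–H: 8 × 404 = 3232
    Σ(formed) = 5300 kJ
  ΔH_B = 4706 − 5300 = −594 kJ
ΔH_A − ΔH_B = +54 kJ, so reaction B has the more negative ΔH; |ΔH_A − ΔH_B| = 54 kJ.

Reaction B, by 54 kJ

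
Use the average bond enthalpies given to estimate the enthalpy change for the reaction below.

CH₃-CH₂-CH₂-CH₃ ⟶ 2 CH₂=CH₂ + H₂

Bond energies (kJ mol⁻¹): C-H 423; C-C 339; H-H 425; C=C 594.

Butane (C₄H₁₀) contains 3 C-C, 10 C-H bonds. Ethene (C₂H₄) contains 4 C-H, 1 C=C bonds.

Bonds broken (reactants):
  C-C: 3 × 339 = 1017
  C-H: 10 × 423 = 4230
  Σ(broken) = 5247 kJ
Bonds formed (products):
  C-H: 8 × 423 = 3384
  C=C: 2 × 594 = 1188
  H-H: 1 × 425 = 425
  Σ(formed) = 4997 kJ
ΔH = Σ(broken) − Σ(formed) = 5247 − 4997 = +250 kJ

ΔH ≈ +250 kJ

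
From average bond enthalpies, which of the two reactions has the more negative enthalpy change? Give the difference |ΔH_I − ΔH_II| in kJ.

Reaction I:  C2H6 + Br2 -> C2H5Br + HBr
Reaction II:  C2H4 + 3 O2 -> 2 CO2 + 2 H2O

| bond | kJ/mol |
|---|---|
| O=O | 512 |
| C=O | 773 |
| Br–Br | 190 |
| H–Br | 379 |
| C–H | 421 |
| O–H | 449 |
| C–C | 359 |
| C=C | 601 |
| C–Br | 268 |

Reaction II, by 1031 kJ

Reaction I:
  Bonds broken (reactants):
    Br–Br: 1 × 190 = 190
    C–C: 1 × 359 = 359
    C–H: 6 × 421 = 2526
    Σ(broken) = 3075 kJ
  Bonds formed (products):
    C–Br: 1 × 268 = 268
    C–C: 1 × 359 = 359
    C–H: 5 × 421 = 2105
    H–Br: 1 × 379 = 379
    Σ(formed) = 3111 kJ
  ΔH_I = 3075 − 3111 = −36 kJ
Reaction II:
  Bonds broken (reactants):
    C–H: 4 × 421 = 1684
    C=C: 1 × 601 = 601
    O=O: 3 × 512 = 1536
    Σ(broken) = 3821 kJ
  Bonds formed (products):
    C=O: 4 × 773 = 3092
    O–H: 4 × 449 = 1796
    Σ(formed) = 4888 kJ
  ΔH_II = 3821 − 4888 = −1067 kJ
ΔH_I − ΔH_II = +1031 kJ, so reaction II has the more negative ΔH; |ΔH_I − ΔH_II| = 1031 kJ.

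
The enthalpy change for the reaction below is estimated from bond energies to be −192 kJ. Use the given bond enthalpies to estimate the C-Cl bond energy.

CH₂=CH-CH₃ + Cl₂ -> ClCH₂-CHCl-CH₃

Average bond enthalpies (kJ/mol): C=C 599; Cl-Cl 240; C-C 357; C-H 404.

D(C-Cl) ≈ 337 kJ/mol

Let D be the C-Cl bond energy.
Σ(broken) = 1×357 + 6×404 + 1×599 + 1×240 = 3620
Σ(formed) = 2×357 + 2×D + 6×404 = 3138 + 2D
ΔH = Σ(broken) − Σ(formed) = (3620) − (3138 + 2D) = +482 − 2D
Setting this equal to −192 kJ gives 2D = 674, so D = 337 kJ/mol.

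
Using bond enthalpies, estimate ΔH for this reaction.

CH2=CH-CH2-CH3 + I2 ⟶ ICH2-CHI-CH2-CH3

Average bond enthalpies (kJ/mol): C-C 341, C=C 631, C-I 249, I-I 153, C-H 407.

ΔH ≈ −55 kJ

Bonds broken (reactants):
  C-C: 2 × 341 = 682
  C-H: 8 × 407 = 3256
  C=C: 1 × 631 = 631
  I-I: 1 × 153 = 153
  Σ(broken) = 4722 kJ
Bonds formed (products):
  C-C: 3 × 341 = 1023
  C-H: 8 × 407 = 3256
  C-I: 2 × 249 = 498
  Σ(formed) = 4777 kJ
ΔH = Σ(broken) − Σ(formed) = 4722 − 4777 = −55 kJ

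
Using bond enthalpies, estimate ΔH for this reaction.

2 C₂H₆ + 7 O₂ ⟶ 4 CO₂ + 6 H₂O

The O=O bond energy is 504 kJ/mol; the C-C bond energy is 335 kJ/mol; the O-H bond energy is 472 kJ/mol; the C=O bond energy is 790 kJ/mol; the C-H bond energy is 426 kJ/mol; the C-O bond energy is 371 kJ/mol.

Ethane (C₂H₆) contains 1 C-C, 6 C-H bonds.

ΔH ≈ −2674 kJ

Bonds broken (reactants):
  C-C: 2 × 335 = 670
  C-H: 12 × 426 = 5112
  O=O: 7 × 504 = 3528
  Σ(broken) = 9310 kJ
Bonds formed (products):
  C=O: 8 × 790 = 6320
  O-H: 12 × 472 = 5664
  Σ(formed) = 11984 kJ
ΔH = Σ(broken) − Σ(formed) = 9310 − 11984 = −2674 kJ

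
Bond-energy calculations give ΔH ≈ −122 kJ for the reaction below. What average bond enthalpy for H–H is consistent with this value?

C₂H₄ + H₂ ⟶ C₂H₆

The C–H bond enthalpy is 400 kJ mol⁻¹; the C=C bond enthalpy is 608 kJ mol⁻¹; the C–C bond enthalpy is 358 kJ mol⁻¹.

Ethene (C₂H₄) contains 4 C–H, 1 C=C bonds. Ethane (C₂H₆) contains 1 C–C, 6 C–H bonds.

Let D be the H–H bond energy.
Σ(broken) = 4×400 + 1×608 + 1×D = 2208 + D
Σ(formed) = 1×358 + 6×400 = 2758
ΔH = Σ(broken) − Σ(formed) = (2208 + D) − (2758) = −550 + D
Setting this equal to −122 kJ gives D = 428 kJ/mol.

D(H–H) ≈ 428 kJ/mol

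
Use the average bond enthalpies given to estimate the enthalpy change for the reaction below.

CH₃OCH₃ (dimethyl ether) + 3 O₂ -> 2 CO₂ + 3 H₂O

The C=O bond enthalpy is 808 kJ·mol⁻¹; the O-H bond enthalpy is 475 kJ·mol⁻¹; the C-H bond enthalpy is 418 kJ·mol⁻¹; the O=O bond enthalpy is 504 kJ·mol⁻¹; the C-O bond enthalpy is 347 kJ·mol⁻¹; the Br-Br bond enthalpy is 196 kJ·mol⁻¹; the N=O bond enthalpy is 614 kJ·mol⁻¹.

Bonds broken (reactants):
  C-H: 6 × 418 = 2508
  C-O: 2 × 347 = 694
  O=O: 3 × 504 = 1512
  Σ(broken) = 4714 kJ
Bonds formed (products):
  C=O: 4 × 808 = 3232
  O-H: 6 × 475 = 2850
  Σ(formed) = 6082 kJ
ΔH = Σ(broken) − Σ(formed) = 4714 − 6082 = −1368 kJ

ΔH ≈ −1368 kJ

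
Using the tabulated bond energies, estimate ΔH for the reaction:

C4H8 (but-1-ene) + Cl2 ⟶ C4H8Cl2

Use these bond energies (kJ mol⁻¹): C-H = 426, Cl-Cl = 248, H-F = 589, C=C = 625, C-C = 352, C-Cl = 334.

ΔH ≈ −147 kJ

Bonds broken (reactants):
  C-C: 2 × 352 = 704
  C-H: 8 × 426 = 3408
  C=C: 1 × 625 = 625
  Cl-Cl: 1 × 248 = 248
  Σ(broken) = 4985 kJ
Bonds formed (products):
  C-C: 3 × 352 = 1056
  C-Cl: 2 × 334 = 668
  C-H: 8 × 426 = 3408
  Σ(formed) = 5132 kJ
ΔH = Σ(broken) − Σ(formed) = 4985 − 5132 = −147 kJ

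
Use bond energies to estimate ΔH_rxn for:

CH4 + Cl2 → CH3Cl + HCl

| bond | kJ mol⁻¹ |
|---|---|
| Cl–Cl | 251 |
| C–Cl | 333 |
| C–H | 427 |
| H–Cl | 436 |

Bonds broken (reactants):
  C–H: 4 × 427 = 1708
  Cl–Cl: 1 × 251 = 251
  Σ(broken) = 1959 kJ
Bonds formed (products):
  C–Cl: 1 × 333 = 333
  C–H: 3 × 427 = 1281
  H–Cl: 1 × 436 = 436
  Σ(formed) = 2050 kJ
ΔH = Σ(broken) − Σ(formed) = 1959 − 2050 = −91 kJ

ΔH ≈ −91 kJ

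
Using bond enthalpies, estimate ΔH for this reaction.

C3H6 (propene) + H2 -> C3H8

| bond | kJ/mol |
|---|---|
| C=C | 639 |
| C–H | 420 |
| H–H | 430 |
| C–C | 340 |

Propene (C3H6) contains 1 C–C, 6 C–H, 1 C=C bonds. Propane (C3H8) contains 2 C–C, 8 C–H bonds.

ΔH ≈ −111 kJ

Bonds broken (reactants):
  C–C: 1 × 340 = 340
  C–H: 6 × 420 = 2520
  C=C: 1 × 639 = 639
  H–H: 1 × 430 = 430
  Σ(broken) = 3929 kJ
Bonds formed (products):
  C–C: 2 × 340 = 680
  C–H: 8 × 420 = 3360
  Σ(formed) = 4040 kJ
ΔH = Σ(broken) − Σ(formed) = 3929 − 4040 = −111 kJ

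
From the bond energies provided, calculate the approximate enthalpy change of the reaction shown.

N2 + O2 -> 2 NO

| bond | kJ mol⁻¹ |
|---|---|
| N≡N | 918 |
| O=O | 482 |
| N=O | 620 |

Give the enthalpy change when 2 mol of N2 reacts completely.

Bonds broken (reactants):
  N≡N: 1 × 918 = 918
  O=O: 1 × 482 = 482
  Σ(broken) = 1400 kJ
Bonds formed (products):
  N=O: 2 × 620 = 1240
  Σ(formed) = 1240 kJ
ΔH = Σ(broken) − Σ(formed) = 1400 − 1240 = +160 kJ
For 2× the reaction as written: 2 × (+160) = +320 kJ

ΔH = +320 kJ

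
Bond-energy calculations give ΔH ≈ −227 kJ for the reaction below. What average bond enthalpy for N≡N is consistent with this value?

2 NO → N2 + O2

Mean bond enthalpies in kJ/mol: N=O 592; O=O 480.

Let D be the N≡N bond energy.
Σ(broken) = 2×592 = 1184
Σ(formed) = 1×D + 1×480 = 480 + D
ΔH = Σ(broken) − Σ(formed) = (1184) − (480 + D) = +704 − D
Setting this equal to −227 kJ gives D = 931 kJ/mol.

D(N≡N) ≈ 931 kJ/mol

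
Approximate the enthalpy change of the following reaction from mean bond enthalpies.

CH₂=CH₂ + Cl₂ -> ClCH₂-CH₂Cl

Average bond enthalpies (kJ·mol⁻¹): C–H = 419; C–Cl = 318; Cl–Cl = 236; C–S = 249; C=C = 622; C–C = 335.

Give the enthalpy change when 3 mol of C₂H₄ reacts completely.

Bonds broken (reactants):
  C–H: 4 × 419 = 1676
  C=C: 1 × 622 = 622
  Cl–Cl: 1 × 236 = 236
  Σ(broken) = 2534 kJ
Bonds formed (products):
  C–C: 1 × 335 = 335
  C–Cl: 2 × 318 = 636
  C–H: 4 × 419 = 1676
  Σ(formed) = 2647 kJ
ΔH = Σ(broken) − Σ(formed) = 2534 − 2647 = −113 kJ
For 3× the reaction as written: 3 × (−113) = −339 kJ

ΔH = −339 kJ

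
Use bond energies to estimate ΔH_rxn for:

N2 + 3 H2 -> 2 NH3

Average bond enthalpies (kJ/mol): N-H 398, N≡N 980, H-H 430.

Bonds broken (reactants):
  H-H: 3 × 430 = 1290
  N≡N: 1 × 980 = 980
  Σ(broken) = 2270 kJ
Bonds formed (products):
  N-H: 6 × 398 = 2388
  Σ(formed) = 2388 kJ
ΔH = Σ(broken) − Σ(formed) = 2270 − 2388 = −118 kJ

ΔH ≈ −118 kJ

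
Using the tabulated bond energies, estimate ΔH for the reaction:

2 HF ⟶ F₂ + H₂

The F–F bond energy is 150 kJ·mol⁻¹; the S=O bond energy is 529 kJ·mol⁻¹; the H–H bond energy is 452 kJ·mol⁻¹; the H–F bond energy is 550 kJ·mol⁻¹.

ΔH ≈ +498 kJ

Bonds broken (reactants):
  H–F: 2 × 550 = 1100
  Σ(broken) = 1100 kJ
Bonds formed (products):
  F–F: 1 × 150 = 150
  H–H: 1 × 452 = 452
  Σ(formed) = 602 kJ
ΔH = Σ(broken) − Σ(formed) = 1100 − 602 = +498 kJ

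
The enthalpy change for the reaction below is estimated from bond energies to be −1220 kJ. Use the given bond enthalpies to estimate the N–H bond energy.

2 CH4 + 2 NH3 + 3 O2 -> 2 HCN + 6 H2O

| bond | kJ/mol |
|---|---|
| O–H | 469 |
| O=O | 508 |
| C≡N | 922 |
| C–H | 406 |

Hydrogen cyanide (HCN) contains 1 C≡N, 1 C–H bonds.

D(N–H) ≈ 382 kJ/mol

Let D be the N–H bond energy.
Σ(broken) = 8×406 + 6×D + 3×508 = 4772 + 6D
Σ(formed) = 2×922 + 2×406 + 12×469 = 8284
ΔH = Σ(broken) − Σ(formed) = (4772 + 6D) − (8284) = −3512 + 6D
Setting this equal to −1220 kJ gives 6D = 2292, so D = 382 kJ/mol.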